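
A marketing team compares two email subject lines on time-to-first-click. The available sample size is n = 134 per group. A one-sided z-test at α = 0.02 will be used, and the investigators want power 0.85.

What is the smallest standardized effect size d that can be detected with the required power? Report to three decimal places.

Required noncentrality: δ = z_{0.02} + z_{0.15} = 2.054 + 1.036 = 3.090.
δ = d·√(n/2) ⇒ d = δ/√(n/2) = 3.090/√(134/2) = 0.3775.

d ≈ 0.378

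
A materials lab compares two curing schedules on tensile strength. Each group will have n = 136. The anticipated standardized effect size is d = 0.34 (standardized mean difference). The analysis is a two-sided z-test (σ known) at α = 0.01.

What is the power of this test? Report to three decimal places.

Noncentrality parameter: δ = d·√(n/2) = 0.34 × √(136/2) = 2.8037
Two-sided α = 0.01 → critical value z_{0.005} = 2.576.
Power = Φ(δ − 2.576) + Φ(−δ − 2.576) = Φ(0.228) + Φ(-5.380) = 0.5901 + 0.0000 = 0.5901.

Power ≈ 0.590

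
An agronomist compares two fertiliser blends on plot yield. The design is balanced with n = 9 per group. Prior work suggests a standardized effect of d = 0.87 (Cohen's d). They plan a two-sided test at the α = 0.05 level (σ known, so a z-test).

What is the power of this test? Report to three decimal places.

Noncentrality parameter: δ = d·√(n/2) = 0.87 × √(9/2) = 1.8455
Two-sided α = 0.05 → critical value z_{0.025} = 1.960.
Power = Φ(δ − 1.960) + Φ(−δ − 1.960) = Φ(-0.114) + Φ(-3.806) = 0.4545 + 0.0001 = 0.4545.

Power ≈ 0.455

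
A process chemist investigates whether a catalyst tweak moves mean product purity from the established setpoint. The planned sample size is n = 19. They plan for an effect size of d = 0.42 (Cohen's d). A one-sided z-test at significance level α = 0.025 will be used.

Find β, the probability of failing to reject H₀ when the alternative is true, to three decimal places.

β ≈ 0.551

Noncentrality parameter: δ = d·√n = 0.42 × √19 = 1.8307
One-sided α = 0.025 → critical value z_{0.025} = 1.960.
Power = P(Z > 1.960 − δ) = Φ(-0.129) = 0.4486.
Type II error: β = 1 − power = 1 − 0.4486 = 0.5514.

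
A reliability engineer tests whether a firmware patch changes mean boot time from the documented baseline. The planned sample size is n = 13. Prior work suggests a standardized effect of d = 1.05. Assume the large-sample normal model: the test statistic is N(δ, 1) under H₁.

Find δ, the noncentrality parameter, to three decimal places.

δ ≈ 3.786

The noncentrality parameter scales effect size by the design's sample-size factor: δ = d·√n = 1.05 × √13 = 3.7858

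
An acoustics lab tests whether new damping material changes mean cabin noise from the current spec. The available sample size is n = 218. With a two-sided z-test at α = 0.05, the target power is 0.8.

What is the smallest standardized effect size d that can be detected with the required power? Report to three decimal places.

Required noncentrality: δ = z_{0.025} + z_{0.20} = 1.960 + 0.842 = 2.802.
(The second rejection-region term Φ(−δ − z_{α/2}) is negligible and dropped.)
δ = d·√n ⇒ d = δ/√n = 2.802/√218 = 0.1897.

d ≈ 0.190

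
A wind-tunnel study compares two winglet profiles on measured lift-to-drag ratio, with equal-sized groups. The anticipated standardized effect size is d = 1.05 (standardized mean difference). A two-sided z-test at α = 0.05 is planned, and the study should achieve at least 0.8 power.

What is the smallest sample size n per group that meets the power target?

Set Φ(δ − 1.960) = 0.8; then δ − 1.960 = Φ⁻¹(0.8) = 0.842, giving δ = 2.802.
(Ignoring the negligible lower-tail rejection probability gives the usual closed-form inversion.)
δ = d·√(n/2) ⇒ n = 2(δ/d)² = 2 × (2.802 / 1.05)² = 14.24.
Rounding up, n = 15 per group.

n = 15 per group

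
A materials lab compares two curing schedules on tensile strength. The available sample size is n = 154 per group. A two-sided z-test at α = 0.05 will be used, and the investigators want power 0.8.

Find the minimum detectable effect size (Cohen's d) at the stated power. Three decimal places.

Need Φ(δ − 1.960) = 0.8, so δ = 1.960 + 0.842 = 2.802.
(The second rejection-region term Φ(−δ − z_{α/2}) is negligible and dropped.)
δ = d·√(n/2) ⇒ d = δ/√(n/2) = 2.802/√(154/2) = 0.3193.

d ≈ 0.319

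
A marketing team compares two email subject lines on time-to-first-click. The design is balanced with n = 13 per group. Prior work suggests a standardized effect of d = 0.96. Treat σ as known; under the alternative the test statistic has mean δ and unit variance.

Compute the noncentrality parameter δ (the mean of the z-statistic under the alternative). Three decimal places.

δ ≈ 2.448

δ = d·√(n/2) = 0.96 × √(13/2) = 2.4475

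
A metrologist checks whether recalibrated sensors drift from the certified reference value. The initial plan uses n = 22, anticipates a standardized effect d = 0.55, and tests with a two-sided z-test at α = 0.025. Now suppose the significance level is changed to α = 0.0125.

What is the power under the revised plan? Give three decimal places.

δ = d·√n = 0.55 × √22 = 2.5797 (unchanged). New critical value: z_{0.0063} = 2.498.
Revised power = Φ(δ − 2.498) + Φ(−δ − 2.498) = Φ(0.082) + Φ(-5.077) = 0.5327 + 0.0000 = 0.5327.

Power ≈ 0.533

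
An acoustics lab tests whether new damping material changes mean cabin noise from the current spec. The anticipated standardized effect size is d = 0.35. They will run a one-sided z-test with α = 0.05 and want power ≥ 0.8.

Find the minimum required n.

Set Φ(δ − 1.645) = 0.8; then δ − 1.645 = Φ⁻¹(0.8) = 0.842, giving δ = 2.486.
δ = d·√n ⇒ n = (δ/d)² = (2.486 / 0.35)² = 50.47.
Rounding up, n = 51.

n = 51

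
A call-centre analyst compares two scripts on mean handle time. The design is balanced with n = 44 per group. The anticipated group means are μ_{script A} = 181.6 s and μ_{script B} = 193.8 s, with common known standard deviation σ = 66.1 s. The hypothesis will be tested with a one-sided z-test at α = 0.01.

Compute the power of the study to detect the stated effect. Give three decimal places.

Standardized effect: d = |μ_{script A} − μ_{script B}| / σ = |181.6 − 193.8| / 66.1 = 0.1846
Noncentrality parameter: δ = d·√(n/2) = 0.1846 × √(44/2) = 0.8657
One-sided α = 0.01 → critical value z_{0.01} = 2.326.
Power = P(Z > 2.326 − δ) = Φ(-1.461) = 0.0721.

Power ≈ 0.072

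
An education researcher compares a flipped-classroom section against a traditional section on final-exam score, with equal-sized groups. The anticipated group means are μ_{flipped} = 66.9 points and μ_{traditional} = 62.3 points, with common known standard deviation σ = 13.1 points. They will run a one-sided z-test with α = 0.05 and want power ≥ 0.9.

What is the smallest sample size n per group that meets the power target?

Standardized effect: d = |μ_{flipped} − μ_{traditional}| / σ = |66.9 − 62.3| / 13.1 = 0.3511
Set Φ(δ − 1.645) = 0.9; then δ − 1.645 = Φ⁻¹(0.9) = 1.282, giving δ = 2.926.
δ = d·√(n/2) ⇒ n = 2(δ/d)² = 2 × (2.926 / 0.3511)² = 138.91.
Round up to the next whole unit.

n = 139 per group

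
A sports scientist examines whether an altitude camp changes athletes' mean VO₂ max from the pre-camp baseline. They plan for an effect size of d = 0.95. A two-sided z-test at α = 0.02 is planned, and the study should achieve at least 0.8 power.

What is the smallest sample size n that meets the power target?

Set Φ(δ − 2.326) = 0.8; then δ − 2.326 = Φ⁻¹(0.8) = 0.842, giving δ = 3.168.
(Ignoring the negligible lower-tail rejection probability gives the usual closed-form inversion.)
δ = d·√n ⇒ n = (δ/d)² = (3.168 / 0.95)² = 11.12.
Rounding up, n = 12.

n = 12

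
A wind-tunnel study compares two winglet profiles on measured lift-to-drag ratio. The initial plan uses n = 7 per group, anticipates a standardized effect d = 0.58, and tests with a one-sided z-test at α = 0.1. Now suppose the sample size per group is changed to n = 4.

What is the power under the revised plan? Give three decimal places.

Power ≈ 0.322

With n = 4 per group: δ = d·√(n/2) = 0.58 × √(4/2) = 0.8202. Critical value z_{0.1} = 1.282.
Revised power = Φ(δ − 1.282) = Φ(-0.461) = 0.3223.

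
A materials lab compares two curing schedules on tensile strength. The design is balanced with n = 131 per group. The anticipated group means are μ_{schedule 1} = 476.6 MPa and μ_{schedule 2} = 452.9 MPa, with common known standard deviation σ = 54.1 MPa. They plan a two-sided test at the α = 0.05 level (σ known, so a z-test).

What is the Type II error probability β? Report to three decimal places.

β ≈ 0.056

Standardized effect: d = |μ_{schedule 1} − μ_{schedule 2}| / σ = |476.6 − 452.9| / 54.1 = 0.4381
Noncentrality parameter: δ = d·√(n/2) = 0.4381 × √(131/2) = 3.5455
Two-sided α = 0.05 → critical value z_{0.025} = 1.960.
Power = Φ(δ − 1.960) + Φ(−δ − 1.960) = Φ(1.585) + Φ(-5.505) = 0.9436 + 0.0000 = 0.9436.
Type II error: β = 1 − power = 1 − 0.9436 = 0.0564.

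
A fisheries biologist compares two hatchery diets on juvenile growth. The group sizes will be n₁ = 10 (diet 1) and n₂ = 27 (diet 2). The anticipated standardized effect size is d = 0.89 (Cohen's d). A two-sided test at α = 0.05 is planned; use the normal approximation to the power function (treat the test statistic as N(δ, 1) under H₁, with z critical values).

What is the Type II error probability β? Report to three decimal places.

β ≈ 0.328

Noncentrality parameter: δ = d / √(1/n₁ + 1/n₂) = 0.89 / √(1/10 + 1/27) = 2.4042
Critical value for a two-sided test at α = 0.05: z_{α/2} = 1.960.
Power = Φ(δ − 1.960) + Φ(−δ − 1.960) = Φ(0.444) + Φ(-4.364) = 0.6716 + 0.0000 = 0.6716.
Type II error: β = 1 − power = 1 − 0.6716 = 0.3284.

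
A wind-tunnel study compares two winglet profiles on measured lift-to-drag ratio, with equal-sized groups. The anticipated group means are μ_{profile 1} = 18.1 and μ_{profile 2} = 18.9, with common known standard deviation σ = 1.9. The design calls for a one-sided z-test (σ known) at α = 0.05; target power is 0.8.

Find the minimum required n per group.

n = 70 per group

Standardized effect: d = |μ_{profile 1} − μ_{profile 2}| / σ = |18.1 − 18.9| / 1.9 = 0.4211
Set Φ(δ − 1.645) = 0.8; then δ − 1.645 = Φ⁻¹(0.8) = 0.842, giving δ = 2.486.
δ = d·√(n/2) ⇒ n = 2(δ/d)² = 2 × (2.486 / 0.4211)² = 69.75.
Rounding up, n = 70 per group.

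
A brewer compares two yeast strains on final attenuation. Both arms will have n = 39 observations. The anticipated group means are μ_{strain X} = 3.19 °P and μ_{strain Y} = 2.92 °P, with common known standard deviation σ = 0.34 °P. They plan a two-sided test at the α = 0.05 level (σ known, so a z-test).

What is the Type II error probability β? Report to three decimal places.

β ≈ 0.061

Standardized effect: d = |μ_{strain X} − μ_{strain Y}| / σ = |3.19 − 2.92| / 0.34 = 0.7941
Noncentrality parameter: δ = d·√(n/2) = 0.7941 × √(39/2) = 3.5067
Two-sided α = 0.05 → critical value z_{0.025} = 1.960.
Power = Φ(δ − 1.960) + Φ(−δ − 1.960) = Φ(1.547) + Φ(-5.467) = 0.9390 + 0.0000 = 0.9390.
Type II error: β = 1 − power = 1 − 0.9390 = 0.0610.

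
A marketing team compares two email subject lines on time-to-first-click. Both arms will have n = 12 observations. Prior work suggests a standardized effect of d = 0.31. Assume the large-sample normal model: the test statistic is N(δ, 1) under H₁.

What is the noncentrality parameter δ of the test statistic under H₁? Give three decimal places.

δ ≈ 0.759

δ = d·√(n/2) = 0.31 × √(12/2) = 0.7593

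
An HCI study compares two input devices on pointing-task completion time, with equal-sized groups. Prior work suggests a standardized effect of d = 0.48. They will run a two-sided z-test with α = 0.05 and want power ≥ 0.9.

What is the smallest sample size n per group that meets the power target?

Set Φ(δ − 1.960) = 0.9; then δ − 1.960 = Φ⁻¹(0.9) = 1.282, giving δ = 3.242.
(Ignoring the negligible lower-tail rejection probability gives the usual closed-form inversion.)
δ = d·√(n/2) ⇒ n = 2(δ/d)² = 2 × (3.242 / 0.48)² = 91.21.
Rounding up, n = 92 per group.

n = 92 per group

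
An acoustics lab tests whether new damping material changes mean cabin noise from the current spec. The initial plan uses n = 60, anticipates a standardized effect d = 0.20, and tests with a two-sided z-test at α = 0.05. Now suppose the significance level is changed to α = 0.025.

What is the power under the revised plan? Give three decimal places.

Power ≈ 0.244

δ = d·√n = 0.20 × √60 = 1.5492 (unchanged). New critical value: z_{0.0125} = 2.241.
Revised power = Φ(δ − 2.241) + Φ(−δ − 2.241) = Φ(-0.692) + Φ(-3.791) = 0.2444 + 0.0001 = 0.2445.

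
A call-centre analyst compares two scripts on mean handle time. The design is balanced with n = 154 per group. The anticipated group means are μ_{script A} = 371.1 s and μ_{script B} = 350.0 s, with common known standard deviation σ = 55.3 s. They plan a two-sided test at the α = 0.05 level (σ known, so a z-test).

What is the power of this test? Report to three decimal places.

Standardized effect: d = |μ_{script A} − μ_{script B}| / σ = |371.1 − 350.0| / 55.3 = 0.3816
Noncentrality parameter: δ = d·√(n/2) = 0.3816 × √(154/2) = 3.3481
Critical value for a two-sided test at α = 0.05: z_{α/2} = 1.960.
Power = Φ(δ − 1.960) + Φ(−δ − 1.960) = Φ(1.388) + Φ(-5.308) = 0.9175 + 0.0000 = 0.9175.

Power ≈ 0.917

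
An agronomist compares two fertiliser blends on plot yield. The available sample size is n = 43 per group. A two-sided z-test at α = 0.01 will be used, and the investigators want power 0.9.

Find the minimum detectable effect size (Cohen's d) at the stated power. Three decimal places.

d ≈ 0.832

Required noncentrality: δ = z_{0.005} + z_{0.10} = 2.576 + 1.282 = 3.857.
(Lower-tail contribution to power is negligible for δ > 0.)
δ = d·√(n/2) ⇒ d = δ/√(n/2) = 3.857/√(43/2) = 0.8319.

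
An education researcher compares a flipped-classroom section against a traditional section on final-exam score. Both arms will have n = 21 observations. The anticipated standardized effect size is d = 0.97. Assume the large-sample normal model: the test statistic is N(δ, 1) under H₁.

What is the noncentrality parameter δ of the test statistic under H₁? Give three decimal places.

δ = d·√(n/2) = 0.97 × √(21/2) = 3.1432

δ ≈ 3.143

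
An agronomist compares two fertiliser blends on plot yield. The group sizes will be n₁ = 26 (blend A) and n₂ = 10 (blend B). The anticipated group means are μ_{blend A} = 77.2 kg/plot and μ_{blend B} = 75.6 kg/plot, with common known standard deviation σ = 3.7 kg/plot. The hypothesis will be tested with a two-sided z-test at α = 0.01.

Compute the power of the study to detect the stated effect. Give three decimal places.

Standardized effect: d = |μ_{blend A} − μ_{blend B}| / σ = |77.2 − 75.6| / 3.7 = 0.4324
Noncentrality parameter: δ = d / √(1/n₁ + 1/n₂) = 0.4324 / √(1/26 + 1/10) = 1.1621
Critical value for a two-sided test at α = 0.01: z_{α/2} = 2.576.
Power = Φ(δ − 2.576) + Φ(−δ − 2.576) = Φ(-1.414) + Φ(-3.738) = 0.0787 + 0.0001 = 0.0788.

Power ≈ 0.079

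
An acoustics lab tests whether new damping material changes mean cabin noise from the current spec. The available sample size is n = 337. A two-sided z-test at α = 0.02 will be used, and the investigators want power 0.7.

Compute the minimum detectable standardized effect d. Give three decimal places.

Need Φ(δ − 2.326) = 0.7, so δ = 2.326 + 0.524 = 2.851.
(The second rejection-region term Φ(−δ − z_{α/2}) is negligible and dropped.)
δ = d·√n ⇒ d = δ/√n = 2.851/√337 = 0.1553.

d ≈ 0.155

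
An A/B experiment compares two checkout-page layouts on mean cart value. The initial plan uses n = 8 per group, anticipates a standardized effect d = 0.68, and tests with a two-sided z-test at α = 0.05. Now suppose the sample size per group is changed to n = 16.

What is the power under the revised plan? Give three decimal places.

With n = 16 per group: δ = d·√(n/2) = 0.68 × √(16/2) = 1.9233. Critical value z_{0.025} = 1.960.
Revised power = Φ(δ − 1.960) + Φ(−δ − 1.960) = Φ(-0.037) + Φ(-3.883) = 0.4854 + 0.0001 = 0.4854.

Power ≈ 0.485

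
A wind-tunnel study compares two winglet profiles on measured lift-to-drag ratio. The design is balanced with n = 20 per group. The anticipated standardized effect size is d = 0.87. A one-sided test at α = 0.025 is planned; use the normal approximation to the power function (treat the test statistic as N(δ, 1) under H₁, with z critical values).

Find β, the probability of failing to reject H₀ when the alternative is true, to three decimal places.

Noncentrality parameter: δ = d·√(n/2) = 0.87 × √(20/2) = 2.7512
One-sided α = 0.025 → critical value z_{0.025} = 1.960.
Power = Φ(δ − 1.960) = Φ(0.791) = 0.7856.
Type II error: β = 1 − power = 1 − 0.7856 = 0.2144.

β ≈ 0.214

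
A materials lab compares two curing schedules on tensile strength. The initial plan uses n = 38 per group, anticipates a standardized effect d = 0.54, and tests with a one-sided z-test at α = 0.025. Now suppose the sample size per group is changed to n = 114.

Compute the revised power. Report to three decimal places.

With n = 114 per group: δ = d·√(n/2) = 0.54 × √(114/2) = 4.0769. Critical value z_{0.025} = 1.960.
Revised power = Φ(δ − 1.960) = Φ(2.117) = 0.9829.

Power ≈ 0.983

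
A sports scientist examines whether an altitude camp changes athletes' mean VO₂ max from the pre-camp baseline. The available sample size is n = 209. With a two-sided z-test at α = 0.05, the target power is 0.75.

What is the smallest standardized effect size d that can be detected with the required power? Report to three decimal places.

d ≈ 0.182

Need Φ(δ − 1.960) = 0.75, so δ = 1.960 + 0.674 = 2.634.
(Lower-tail contribution to power is negligible for δ > 0.)
δ = d·√n ⇒ d = δ/√n = 2.634/√209 = 0.1822.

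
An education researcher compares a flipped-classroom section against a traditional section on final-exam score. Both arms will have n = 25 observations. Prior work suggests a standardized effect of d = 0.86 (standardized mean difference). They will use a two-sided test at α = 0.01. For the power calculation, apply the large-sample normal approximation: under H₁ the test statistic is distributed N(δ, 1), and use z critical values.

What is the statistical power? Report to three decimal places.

Noncentrality parameter: δ = d·√(n/2) = 0.86 × √(25/2) = 3.0406
Critical value for a two-sided test at α = 0.01: z_{α/2} = 2.576.
Power = Φ(δ − 2.576) + Φ(−δ − 2.576) = Φ(0.465) + Φ(-5.616) = 0.6789 + 0.0000 = 0.6789.

Power ≈ 0.679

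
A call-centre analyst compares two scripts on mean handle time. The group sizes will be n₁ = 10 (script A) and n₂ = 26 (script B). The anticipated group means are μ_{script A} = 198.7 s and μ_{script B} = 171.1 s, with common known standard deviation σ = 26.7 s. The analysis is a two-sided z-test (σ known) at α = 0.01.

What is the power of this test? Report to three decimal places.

Power ≈ 0.580

Standardized effect: d = |μ_{script A} − μ_{script B}| / σ = |198.7 − 171.1| / 26.7 = 1.0337
Noncentrality parameter: δ = d / √(1/n₁ + 1/n₂) = 1.0337 / √(1/10 + 1/26) = 2.7780
Critical value for a two-sided test at α = 0.01: z_{α/2} = 2.576.
Power = Φ(δ − 2.576) + Φ(−δ − 2.576) = Φ(0.202) + Φ(-5.354) = 0.5801 + 0.0000 = 0.5801.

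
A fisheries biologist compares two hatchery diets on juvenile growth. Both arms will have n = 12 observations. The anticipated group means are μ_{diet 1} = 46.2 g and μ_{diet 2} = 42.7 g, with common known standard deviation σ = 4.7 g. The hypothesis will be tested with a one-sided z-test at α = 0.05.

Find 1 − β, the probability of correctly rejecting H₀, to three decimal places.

Standardized effect: d = |μ_{diet 1} − μ_{diet 2}| / σ = |46.2 − 42.7| / 4.7 = 0.7447
Noncentrality parameter: δ = d·√(n/2) = 0.7447 × √(12/2) = 1.8241
One-sided α = 0.05 → critical value z_{0.05} = 1.645.
Power = Φ(δ − 1.645) = Φ(0.179) = 0.5711.

Power ≈ 0.571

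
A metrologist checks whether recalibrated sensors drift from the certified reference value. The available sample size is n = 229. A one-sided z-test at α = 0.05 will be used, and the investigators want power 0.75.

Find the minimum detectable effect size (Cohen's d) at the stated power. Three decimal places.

d ≈ 0.153

Required noncentrality: δ = z_{0.05} + z_{0.25} = 1.645 + 0.674 = 2.319.
δ = d·√n ⇒ d = δ/√n = 2.319/√229 = 0.1533.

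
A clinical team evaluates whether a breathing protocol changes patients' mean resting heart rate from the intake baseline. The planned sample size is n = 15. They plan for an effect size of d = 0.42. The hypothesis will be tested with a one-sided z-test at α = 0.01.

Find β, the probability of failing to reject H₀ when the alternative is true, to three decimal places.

Noncentrality parameter: δ = d·√n = 0.42 × √15 = 1.6267
Critical value for a one-sided test at α = 0.01: z_α = 2.326.
Power = Φ(δ − 2.326) = Φ(-0.700) = 0.2421.
Type II error: β = 1 − power = 1 − 0.2421 = 0.7579.

β ≈ 0.758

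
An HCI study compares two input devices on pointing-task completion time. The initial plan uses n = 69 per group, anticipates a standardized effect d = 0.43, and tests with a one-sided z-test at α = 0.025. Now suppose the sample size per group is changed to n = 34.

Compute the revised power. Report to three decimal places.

With n = 34 per group: δ = d·√(n/2) = 0.43 × √(34/2) = 1.7729. Critical value z_{0.025} = 1.960.
Revised power = Φ(δ − 1.960) = Φ(-0.187) = 0.4258.

Power ≈ 0.426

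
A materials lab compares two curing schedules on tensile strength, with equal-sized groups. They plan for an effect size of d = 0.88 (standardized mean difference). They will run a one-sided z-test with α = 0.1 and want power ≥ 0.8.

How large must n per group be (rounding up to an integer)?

n = 12 per group

For power 0.8 need Φ(δ − z_{0.1}) = 0.8, so δ = z_{0.1} + z_{0.20} = 1.282 + 0.842 = 2.123.
δ = d·√(n/2) ⇒ n = 2(δ/d)² = 2 × (2.123 / 0.88)² = 11.64.
Round up to the next whole unit.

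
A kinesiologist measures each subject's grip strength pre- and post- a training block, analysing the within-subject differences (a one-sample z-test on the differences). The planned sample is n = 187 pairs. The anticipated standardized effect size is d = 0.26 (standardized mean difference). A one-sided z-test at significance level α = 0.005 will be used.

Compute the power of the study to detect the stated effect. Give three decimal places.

Power ≈ 0.836

Noncentrality parameter: δ = d·√n = 0.26 × √187 = 3.5554
Critical value for a one-sided test at α = 0.005: z_α = 2.576.
Power = Φ(δ − 2.576) = Φ(0.980) = 0.8364.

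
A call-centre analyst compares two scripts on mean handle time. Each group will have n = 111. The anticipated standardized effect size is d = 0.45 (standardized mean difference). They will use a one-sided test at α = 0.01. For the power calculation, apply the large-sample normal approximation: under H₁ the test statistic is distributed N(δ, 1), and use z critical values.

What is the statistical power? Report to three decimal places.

Power ≈ 0.848

Noncentrality parameter: δ = d·√(n/2) = 0.45 × √(111/2) = 3.3524
Critical value for a one-sided test at α = 0.01: z_α = 2.326.
Power = P(Z > 2.326 − δ) = Φ(1.026) = 0.8476.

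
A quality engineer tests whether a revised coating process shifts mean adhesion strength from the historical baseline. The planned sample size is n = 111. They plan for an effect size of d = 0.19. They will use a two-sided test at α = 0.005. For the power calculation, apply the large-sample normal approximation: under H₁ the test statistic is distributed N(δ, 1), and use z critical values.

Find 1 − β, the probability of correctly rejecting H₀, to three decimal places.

Noncentrality parameter: δ = d·√n = 0.19 × √111 = 2.0018
Critical value for a two-sided test at α = 0.005: z_{α/2} = 2.807.
Power = Φ(δ − 2.807) + Φ(−δ − 2.807) = Φ(-0.805) + Φ(-4.809) = 0.2103 + 0.0000 = 0.2103.

Power ≈ 0.210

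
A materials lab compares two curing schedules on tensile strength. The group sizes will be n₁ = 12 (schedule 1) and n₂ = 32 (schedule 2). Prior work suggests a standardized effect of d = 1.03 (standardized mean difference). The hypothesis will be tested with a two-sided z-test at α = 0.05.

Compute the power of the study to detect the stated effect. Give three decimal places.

Power ≈ 0.861

Noncentrality parameter: δ = d / √(1/n₁ + 1/n₂) = 1.03 / √(1/12 + 1/32) = 3.0428
Critical value for a two-sided test at α = 0.05: z_{α/2} = 1.960.
Power = Φ(δ − 1.960) + Φ(−δ − 1.960) = Φ(1.083) + Φ(-5.003) = 0.8606 + 0.0000 = 0.8606.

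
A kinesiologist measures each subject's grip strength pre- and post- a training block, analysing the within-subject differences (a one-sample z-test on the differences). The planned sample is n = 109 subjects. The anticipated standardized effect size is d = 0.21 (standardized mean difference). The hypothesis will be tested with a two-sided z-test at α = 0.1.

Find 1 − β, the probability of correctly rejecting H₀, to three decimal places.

Noncentrality parameter: δ = d·√n = 0.21 × √109 = 2.1925
Critical value for a two-sided test at α = 0.1: z_{α/2} = 1.645.
Power = Φ(δ − 1.645) + Φ(−δ − 1.645) = Φ(0.548) + Φ(-3.837) = 0.7080 + 0.0001 = 0.7081.

Power ≈ 0.708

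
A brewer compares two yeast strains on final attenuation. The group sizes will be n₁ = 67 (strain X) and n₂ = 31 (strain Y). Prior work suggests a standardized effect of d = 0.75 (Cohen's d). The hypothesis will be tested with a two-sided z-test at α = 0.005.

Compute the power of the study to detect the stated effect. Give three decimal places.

Noncentrality parameter: δ = d / √(1/n₁ + 1/n₂) = 0.75 / √(1/67 + 1/31) = 3.4528
Two-sided α = 0.005 → critical value z_{0.0025} = 2.807.
Power = Φ(δ − 2.807) + Φ(−δ − 2.807) = Φ(0.646) + Φ(-6.260) = 0.7408 + 0.0000 = 0.7408.

Power ≈ 0.741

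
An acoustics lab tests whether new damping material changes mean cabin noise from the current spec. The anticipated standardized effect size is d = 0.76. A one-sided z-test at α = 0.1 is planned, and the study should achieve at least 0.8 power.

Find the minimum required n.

Set Φ(δ − 1.282) = 0.8; then δ − 1.282 = Φ⁻¹(0.8) = 0.842, giving δ = 2.123.
δ = d·√n ⇒ n = (δ/d)² = (2.123 / 0.76)² = 7.80.
Round up to the next whole unit.

n = 8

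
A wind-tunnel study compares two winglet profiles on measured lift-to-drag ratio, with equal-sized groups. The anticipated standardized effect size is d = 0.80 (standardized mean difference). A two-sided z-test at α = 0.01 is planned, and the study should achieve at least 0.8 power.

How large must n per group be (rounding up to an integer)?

n = 37 per group

For power 0.8 need Φ(δ − z_{0.005}) = 0.8, so δ = z_{0.005} + z_{0.20} = 2.576 + 0.842 = 3.417.
(The Φ(−δ − z_{α/2}) term is vanishingly small for δ > 0 and is dropped in the standard sample-size formula.)
δ = d·√(n/2) ⇒ n = 2(δ/d)² = 2 × (3.417 / 0.80)² = 36.50.
Round up to the next whole unit.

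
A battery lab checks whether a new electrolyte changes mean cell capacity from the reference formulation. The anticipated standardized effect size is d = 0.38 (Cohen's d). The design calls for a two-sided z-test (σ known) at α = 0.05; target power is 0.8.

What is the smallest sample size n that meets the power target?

Set Φ(δ − 1.960) = 0.8; then δ − 1.960 = Φ⁻¹(0.8) = 0.842, giving δ = 2.802.
(The Φ(−δ − z_{α/2}) term is vanishingly small for δ > 0 and is dropped in the standard sample-size formula.)
δ = d·√n ⇒ n = (δ/d)² = (2.802 / 0.38)² = 54.36.
Round up to the next whole unit.

n = 55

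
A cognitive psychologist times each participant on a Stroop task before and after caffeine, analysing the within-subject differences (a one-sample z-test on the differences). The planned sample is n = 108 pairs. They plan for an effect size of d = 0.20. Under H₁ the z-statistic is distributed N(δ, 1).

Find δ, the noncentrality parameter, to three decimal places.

δ = d·√n = 0.20 × √108 = 2.0785

δ ≈ 2.078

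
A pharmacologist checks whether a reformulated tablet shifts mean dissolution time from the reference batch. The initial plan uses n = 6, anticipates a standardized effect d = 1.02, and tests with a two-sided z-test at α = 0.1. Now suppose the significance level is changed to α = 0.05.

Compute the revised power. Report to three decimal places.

Power ≈ 0.705

δ = d·√n = 1.02 × √6 = 2.4985 (unchanged). New critical value: z_{0.025} = 1.960.
Revised power = Φ(δ − 1.960) + Φ(−δ − 1.960) = Φ(0.539) + Φ(-4.458) = 0.7049 + 0.0000 = 0.7049.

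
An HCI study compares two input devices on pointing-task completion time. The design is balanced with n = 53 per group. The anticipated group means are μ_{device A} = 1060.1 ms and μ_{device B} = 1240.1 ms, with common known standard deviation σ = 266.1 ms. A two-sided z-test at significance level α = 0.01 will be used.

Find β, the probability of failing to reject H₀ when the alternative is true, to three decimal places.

β ≈ 0.182

Standardized effect: d = |μ_{device A} − μ_{device B}| / σ = |1060.1 − 1240.1| / 266.1 = 0.6764
Noncentrality parameter: δ = d·√(n/2) = 0.6764 × √(53/2) = 3.4822
Critical value for a two-sided test at α = 0.01: z_{α/2} = 2.576.
Power = Φ(δ − 2.576) + Φ(−δ − 2.576) = Φ(0.906) + Φ(-6.058) = 0.8176 + 0.0000 = 0.8176.
Type II error: β = 1 − power = 1 − 0.8176 = 0.1824.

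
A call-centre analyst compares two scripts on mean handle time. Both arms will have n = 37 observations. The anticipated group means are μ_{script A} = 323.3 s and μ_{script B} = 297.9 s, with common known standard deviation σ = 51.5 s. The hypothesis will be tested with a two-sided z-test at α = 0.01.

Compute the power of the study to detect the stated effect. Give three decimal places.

Power ≈ 0.325

Standardized effect: d = |μ_{script A} − μ_{script B}| / σ = |323.3 − 297.9| / 51.5 = 0.4932
Noncentrality parameter: δ = d·√(n/2) = 0.4932 × √(37/2) = 2.1214
Two-sided α = 0.01 → critical value z_{0.005} = 2.576.
Power = Φ(δ − 2.576) + Φ(−δ − 2.576) = Φ(-0.454) + Φ(-4.697) = 0.3247 + 0.0000 = 0.3247.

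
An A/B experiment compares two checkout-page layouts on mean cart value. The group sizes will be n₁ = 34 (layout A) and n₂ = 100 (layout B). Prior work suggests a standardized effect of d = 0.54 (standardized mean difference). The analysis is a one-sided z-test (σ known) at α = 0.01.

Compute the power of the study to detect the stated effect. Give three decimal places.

Power ≈ 0.653

Noncentrality parameter: δ = d / √(1/n₁ + 1/n₂) = 0.54 / √(1/34 + 1/100) = 2.7201
Critical value for a one-sided test at α = 0.01: z_α = 2.326.
Power = Φ(δ − 2.326) = Φ(0.394) = 0.6531.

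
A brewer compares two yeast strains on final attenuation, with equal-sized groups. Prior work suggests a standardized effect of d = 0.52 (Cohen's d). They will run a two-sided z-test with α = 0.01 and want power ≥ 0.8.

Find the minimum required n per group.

n = 87 per group

For power 0.8 need Φ(δ − z_{0.005}) = 0.8, so δ = z_{0.005} + z_{0.20} = 2.576 + 0.842 = 3.417.
(Ignoring the negligible lower-tail rejection probability gives the usual closed-form inversion.)
δ = d·√(n/2) ⇒ n = 2(δ/d)² = 2 × (3.417 / 0.52)² = 86.38.
Round up to the next whole unit.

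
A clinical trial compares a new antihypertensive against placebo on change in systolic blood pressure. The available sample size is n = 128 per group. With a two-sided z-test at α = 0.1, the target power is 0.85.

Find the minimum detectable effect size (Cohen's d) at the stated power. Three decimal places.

Required noncentrality: δ = z_{0.05} + z_{0.15} = 1.645 + 1.036 = 2.681.
(The second rejection-region term Φ(−δ − z_{α/2}) is negligible and dropped.)
δ = d·√(n/2) ⇒ d = δ/√(n/2) = 2.681/√(128/2) = 0.3352.

d ≈ 0.335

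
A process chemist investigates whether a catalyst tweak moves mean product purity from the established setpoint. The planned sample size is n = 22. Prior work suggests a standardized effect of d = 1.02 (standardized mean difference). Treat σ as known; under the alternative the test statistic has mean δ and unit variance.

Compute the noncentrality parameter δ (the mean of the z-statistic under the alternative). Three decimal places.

δ ≈ 4.784

The noncentrality parameter scales effect size by the design's sample-size factor: δ = d·√n = 1.02 × √22 = 4.7842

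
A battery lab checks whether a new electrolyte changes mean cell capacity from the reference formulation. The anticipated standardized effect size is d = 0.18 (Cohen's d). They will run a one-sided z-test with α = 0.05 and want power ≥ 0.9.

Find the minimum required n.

n = 265

For power 0.9 need Φ(δ − z_{0.05}) = 0.9, so δ = z_{0.05} + z_{0.10} = 1.645 + 1.282 = 2.926.
δ = d·√n ⇒ n = (δ/d)² = (2.926 / 0.18)² = 264.32.
Round up to the next whole unit.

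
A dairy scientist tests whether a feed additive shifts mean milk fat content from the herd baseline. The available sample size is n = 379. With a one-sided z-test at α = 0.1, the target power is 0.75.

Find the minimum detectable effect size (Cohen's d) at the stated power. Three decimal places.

d ≈ 0.100

Required noncentrality: δ = z_{0.1} + z_{0.25} = 1.282 + 0.674 = 1.956.
δ = d·√n ⇒ d = δ/√n = 1.956/√379 = 0.1005.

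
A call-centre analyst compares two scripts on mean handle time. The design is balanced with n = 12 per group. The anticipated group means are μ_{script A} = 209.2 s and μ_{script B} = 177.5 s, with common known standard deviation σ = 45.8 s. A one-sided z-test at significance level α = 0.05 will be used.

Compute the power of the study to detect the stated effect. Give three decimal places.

Standardized effect: d = |μ_{script A} − μ_{script B}| / σ = |209.2 − 177.5| / 45.8 = 0.6921
Noncentrality parameter: δ = d·√(n/2) = 0.6921 × √(12/2) = 1.6954
One-sided α = 0.05 → critical value z_{0.05} = 1.645.
Power = P(Z > 1.645 − δ) = Φ(0.051) = 0.5202.

Power ≈ 0.520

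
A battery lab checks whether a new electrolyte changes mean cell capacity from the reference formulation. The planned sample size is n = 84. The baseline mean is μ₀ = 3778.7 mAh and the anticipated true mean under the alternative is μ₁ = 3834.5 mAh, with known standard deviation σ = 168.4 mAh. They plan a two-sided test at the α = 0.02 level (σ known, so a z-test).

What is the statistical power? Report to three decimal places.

Power ≈ 0.761

Standardized effect: d = |μ₁ − μ₀| / σ = |3834.5 − 3778.7| / 168.4 = 0.3314
Noncentrality parameter: δ = d·√n = 0.3314 × √84 = 3.0369
Critical value for a two-sided test at α = 0.02: z_{α/2} = 2.326.
Power = Φ(δ − 2.326) + Φ(−δ − 2.326) = Φ(0.711) + Φ(-5.363) = 0.7613 + 0.0000 = 0.7613.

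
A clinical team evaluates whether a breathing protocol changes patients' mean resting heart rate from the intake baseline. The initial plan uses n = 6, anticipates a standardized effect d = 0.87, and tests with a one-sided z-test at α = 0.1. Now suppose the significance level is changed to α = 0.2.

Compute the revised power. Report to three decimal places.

Power ≈ 0.901

δ = d·√n = 0.87 × √6 = 2.1311 (unchanged). New critical value: z_{0.2} = 0.842.
Revised power = P(Z > 0.842 − δ) = Φ(1.289) = 0.9014.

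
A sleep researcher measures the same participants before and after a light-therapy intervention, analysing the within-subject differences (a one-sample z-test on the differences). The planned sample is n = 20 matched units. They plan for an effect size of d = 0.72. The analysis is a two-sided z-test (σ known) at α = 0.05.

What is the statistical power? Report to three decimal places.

Power ≈ 0.896

Noncentrality parameter: δ = d·√n = 0.72 × √20 = 3.2199
Two-sided α = 0.05 → critical value z_{0.025} = 1.960.
Power = Φ(δ − 1.960) + Φ(−δ − 1.960) = Φ(1.260) + Φ(-5.180) = 0.8962 + 0.0000 = 0.8962.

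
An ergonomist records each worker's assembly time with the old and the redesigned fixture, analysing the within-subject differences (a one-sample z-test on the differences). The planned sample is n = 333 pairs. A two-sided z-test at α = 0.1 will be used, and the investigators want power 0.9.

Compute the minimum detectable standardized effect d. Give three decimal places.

Need Φ(δ − 1.645) = 0.9, so δ = 1.645 + 1.282 = 2.926.
(The second rejection-region term Φ(−δ − z_{α/2}) is negligible and dropped.)
δ = d·√n ⇒ d = δ/√n = 2.926/√333 = 0.1604.

d ≈ 0.160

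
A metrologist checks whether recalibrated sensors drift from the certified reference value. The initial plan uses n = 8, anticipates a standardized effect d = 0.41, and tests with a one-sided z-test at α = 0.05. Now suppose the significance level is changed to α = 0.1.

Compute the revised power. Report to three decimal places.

Power ≈ 0.451

δ = d·√n = 0.41 × √8 = 1.1597 (unchanged). New critical value: z_{0.1} = 1.282.
Revised power = P(Z > 1.282 − δ) = Φ(-0.122) = 0.4515.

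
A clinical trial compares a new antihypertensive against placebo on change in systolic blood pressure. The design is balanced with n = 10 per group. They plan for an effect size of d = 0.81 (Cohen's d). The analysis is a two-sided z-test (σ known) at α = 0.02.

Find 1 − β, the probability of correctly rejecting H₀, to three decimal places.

Power ≈ 0.303

Noncentrality parameter: δ = d·√(n/2) = 0.81 × √(10/2) = 1.8112
Critical value for a two-sided test at α = 0.02: z_{α/2} = 2.326.
Power = Φ(δ − 2.326) + Φ(−δ − 2.326) = Φ(-0.515) + Φ(-4.138) = 0.3032 + 0.0000 = 0.3032.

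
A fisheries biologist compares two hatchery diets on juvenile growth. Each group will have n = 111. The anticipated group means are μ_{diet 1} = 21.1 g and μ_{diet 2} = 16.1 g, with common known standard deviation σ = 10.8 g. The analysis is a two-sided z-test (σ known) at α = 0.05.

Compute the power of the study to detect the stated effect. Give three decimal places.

Standardized effect: d = |μ_{diet 1} − μ_{diet 2}| / σ = |21.1 − 16.1| / 10.8 = 0.4630
Noncentrality parameter: δ = d·√(n/2) = 0.4630 × √(111/2) = 3.4490
Two-sided α = 0.05 → critical value z_{0.025} = 1.960.
Power = Φ(δ − 1.960) + Φ(−δ − 1.960) = Φ(1.489) + Φ(-5.409) = 0.9318 + 0.0000 = 0.9318.

Power ≈ 0.932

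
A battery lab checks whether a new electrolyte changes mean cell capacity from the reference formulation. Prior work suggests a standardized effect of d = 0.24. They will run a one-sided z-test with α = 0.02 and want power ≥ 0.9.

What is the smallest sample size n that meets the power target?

Set Φ(δ − 2.054) = 0.9; then δ − 2.054 = Φ⁻¹(0.9) = 1.282, giving δ = 3.335.
δ = d·√n ⇒ n = (δ/d)² = (3.335 / 0.24)² = 193.13.
Round up to the next whole unit.

n = 194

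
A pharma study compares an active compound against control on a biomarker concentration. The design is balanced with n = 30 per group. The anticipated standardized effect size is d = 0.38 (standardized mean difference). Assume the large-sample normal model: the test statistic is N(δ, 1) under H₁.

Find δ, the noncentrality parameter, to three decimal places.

δ ≈ 1.472

δ = d·√(n/2) = 0.38 × √(30/2) = 1.4717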